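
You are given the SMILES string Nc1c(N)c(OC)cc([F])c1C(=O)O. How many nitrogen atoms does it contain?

2

Scan the SMILES for N atoms (remember two-letter symbols like Cl and Br are single atoms).
Nitrogen count: 2.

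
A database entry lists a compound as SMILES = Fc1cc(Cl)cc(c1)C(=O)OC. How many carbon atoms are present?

Count every carbon token in the SMILES (each C, including those in ring-closure positions and inside branches).
Carbon count: 8.

8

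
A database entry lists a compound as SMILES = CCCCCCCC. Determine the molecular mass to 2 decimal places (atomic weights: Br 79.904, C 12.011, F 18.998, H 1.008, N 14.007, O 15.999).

First, the molecular formula is C8H18 (counting implicit H from valence).
  C: 8 × 12.011 = 96.088
  H: 18 × 1.008 = 18.144
Sum: 8×12.011 + 18×1.008 = 114.232 → 114.23 g/mol.

114.23 g/mol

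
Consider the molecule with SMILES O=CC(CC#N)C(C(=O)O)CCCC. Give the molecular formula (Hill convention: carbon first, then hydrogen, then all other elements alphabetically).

C10H15NO3

Walk through each heavy atom and fill implicit hydrogens from standard valence (C 4, N 3, O 2, S 2, halogen 1):
  atom 1: O, bond orders sum to 2 (valence 2) → 0 H
  atom 2: C, bond orders sum to 3 (valence 4) → 1 H
  atom 3: C, bond orders sum to 3 (valence 4) → 1 H
  atom 4: C, bond orders sum to 2 (valence 4) → 2 H
  atom 5: C, bond orders sum to 4 (valence 4) → 0 H
  atom 6: N, bond orders sum to 3 (valence 3) → 0 H
  atom 7: C, bond orders sum to 3 (valence 4) → 1 H
  atom 8: C, bond orders sum to 4 (valence 4) → 0 H
  atom 9: O, bond orders sum to 2 (valence 2) → 0 H
  atom 10: O, bond orders sum to 1 (valence 2) → 1 H
  atom 11: C, bond orders sum to 2 (valence 4) → 2 H
  atom 12: C, bond orders sum to 2 (valence 4) → 2 H
  atom 13: C, bond orders sum to 2 (valence 4) → 2 H
  atom 14: C, bond orders sum to 1 (valence 4) → 3 H
Totals → C:10, H:15, N:1, O:3.
In Hill order: C10H15NO3.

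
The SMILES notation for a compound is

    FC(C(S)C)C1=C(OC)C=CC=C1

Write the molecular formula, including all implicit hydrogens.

C10H13FOS

Walk through each heavy atom and fill implicit hydrogens from standard valence (C 4, N 3, O 2, S 2, halogen 1):
  atom 1: F (halogen, monovalent) → 0 H
  atom 2: C, bond orders sum to 3 (valence 4) → 1 H
  atom 3: C, bond orders sum to 3 (valence 4) → 1 H
  atom 4: S, bond orders sum to 1 (valence 2) → 1 H
  atom 5: C, bond orders sum to 1 (valence 4) → 3 H
  atom 6: C, bond orders sum to 4 (valence 4) → 0 H
  atom 7: C, bond orders sum to 4 (valence 4) → 0 H
  atom 8: O, bond orders sum to 2 (valence 2) → 0 H
  atom 9: C, bond orders sum to 1 (valence 4) → 3 H
  atom 10: C, bond orders sum to 3 (valence 4) → 1 H
  atom 11: C, bond orders sum to 3 (valence 4) → 1 H
  atom 12: C, bond orders sum to 3 (valence 4) → 1 H
  atom 13: C, bond orders sum to 3 (valence 4) → 1 H
Totals → C:10, H:13, F:1, O:1, S:1.
In Hill order: C10H13FOS.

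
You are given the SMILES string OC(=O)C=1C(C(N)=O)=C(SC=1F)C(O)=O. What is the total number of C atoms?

7

Count every carbon token in the SMILES (each C, including those in ring-closure positions and inside branches).
Carbon count: 7.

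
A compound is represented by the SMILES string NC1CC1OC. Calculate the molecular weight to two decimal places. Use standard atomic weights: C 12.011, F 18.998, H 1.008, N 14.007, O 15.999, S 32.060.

First, the molecular formula is C4H9NO (counting implicit H from valence).
  C: 4 × 12.011 = 48.044
  H: 9 × 1.008 = 9.072
  N: 1 × 14.007 = 14.007
  O: 1 × 15.999 = 15.999
Sum: 4×12.011 + 9×1.008 + 1×14.007 + 1×15.999 = 87.122 → 87.12 g/mol.

87.12 g/mol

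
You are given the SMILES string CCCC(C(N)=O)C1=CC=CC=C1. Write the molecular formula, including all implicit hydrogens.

C11H15NO

Walk through each heavy atom and fill implicit hydrogens from standard valence (C 4, N 3, O 2, S 2, halogen 1):
  atom 1: C, bond orders sum to 1 (valence 4) → 3 H
  atom 2: C, bond orders sum to 2 (valence 4) → 2 H
  atom 3: C, bond orders sum to 2 (valence 4) → 2 H
  atom 4: C, bond orders sum to 3 (valence 4) → 1 H
  atom 5: C, bond orders sum to 4 (valence 4) → 0 H
  atom 6: N, bond orders sum to 1 (valence 3) → 2 H
  atom 7: O, bond orders sum to 2 (valence 2) → 0 H
  atom 8: C, bond orders sum to 4 (valence 4) → 0 H
  atom 9: C, bond orders sum to 3 (valence 4) → 1 H
  atom 10: C, bond orders sum to 3 (valence 4) → 1 H
  atom 11: C, bond orders sum to 3 (valence 4) → 1 H
  atom 12: C, bond orders sum to 3 (valence 4) → 1 H
  atom 13: C, bond orders sum to 3 (valence 4) → 1 H
Totals → C:11, H:15, N:1, O:1.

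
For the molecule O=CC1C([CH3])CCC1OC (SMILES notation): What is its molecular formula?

Walk through each heavy atom and fill implicit hydrogens from standard valence (C 4, N 3, O 2, S 2, halogen 1):
  atom 1: O, bond orders sum to 2 (valence 2) → 0 H
  atom 2: C, bond orders sum to 3 (valence 4) → 1 H
  atom 3: C, bond orders sum to 3 (valence 4) → 1 H
  atom 4: C, bond orders sum to 3 (valence 4) → 1 H
  atom 5: C with explicit H count 3
  atom 6: C, bond orders sum to 2 (valence 4) → 2 H
  atom 7: C, bond orders sum to 2 (valence 4) → 2 H
  atom 8: C, bond orders sum to 3 (valence 4) → 1 H
  atom 9: O, bond orders sum to 2 (valence 2) → 0 H
  atom 10: C, bond orders sum to 1 (valence 4) → 3 H
Totals → C:8, H:14, O:2.
In Hill order: C8H14O2.

C8H14O2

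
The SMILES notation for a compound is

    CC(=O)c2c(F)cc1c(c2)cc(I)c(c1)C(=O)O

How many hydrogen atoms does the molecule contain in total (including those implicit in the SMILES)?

8

Walk through each heavy atom and fill implicit hydrogens from standard valence (C 4, N 3, O 2, S 2, halogen 1); for lowercase aromatic atoms, an aromatic c carries 1 H when it has two neighbours and 0 H with three, and aromatic n carries 0 H:
  atom 1: C, bond orders sum to 1 (valence 4) → 3 H
  atom 2: C, bond orders sum to 4 (valence 4) → 0 H
  atom 3: O, bond orders sum to 2 (valence 2) → 0 H
  atom 4: aromatic c, 3 neighbours → 0 H
  atom 5: aromatic c, 3 neighbours → 0 H
  atom 6: F (halogen, monovalent) → 0 H
  atom 7: aromatic c, 2 neighbours → 1 H
  atom 8: aromatic c, 3 neighbours → 0 H
  atom 9: aromatic c, 3 neighbours → 0 H
  atom 10: aromatic c, 2 neighbours → 1 H
  atom 11: aromatic c, 2 neighbours → 1 H
  atom 12: aromatic c, 3 neighbours → 0 H
  atom 13: I (halogen, monovalent) → 0 H
  atom 14: aromatic c, 3 neighbours → 0 H
  atom 15: aromatic c, 2 neighbours → 1 H
  atom 16: C, bond orders sum to 4 (valence 4) → 0 H
  atom 17: O, bond orders sum to 2 (valence 2) → 0 H
  atom 18: O, bond orders sum to 1 (valence 2) → 1 H
Total hydrogens: 8.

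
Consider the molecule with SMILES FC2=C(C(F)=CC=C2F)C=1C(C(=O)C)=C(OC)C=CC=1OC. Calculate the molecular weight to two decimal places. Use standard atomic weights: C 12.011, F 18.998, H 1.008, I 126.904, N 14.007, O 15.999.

310.27 g/mol

First, the molecular formula is C16H13F3O3 (counting implicit H from valence).
  C: 16 × 12.011 = 192.176
  F: 3 × 18.998 = 56.994
  H: 13 × 1.008 = 13.104
  O: 3 × 15.999 = 47.997
Sum: 16×12.011 + 3×18.998 + 13×1.008 + 3×15.999 = 310.271 → 310.27 g/mol.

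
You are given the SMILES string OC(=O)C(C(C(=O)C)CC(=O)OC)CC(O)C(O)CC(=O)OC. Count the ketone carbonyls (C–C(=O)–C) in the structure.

The ketone motif appears at heavy-atom position 6 in the SMILES.
Other groups present: 1 carboxylic acid, 2 ester, 2 hydroxyl.
Ketone count: 1.

1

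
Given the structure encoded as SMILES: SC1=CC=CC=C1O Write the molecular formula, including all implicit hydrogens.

Walk through each heavy atom and fill implicit hydrogens from standard valence (C 4, N 3, O 2, S 2, halogen 1):
  atom 1: S, bond orders sum to 1 (valence 2) → 1 H
  atom 2: C, bond orders sum to 4 (valence 4) → 0 H
  atom 3: C, bond orders sum to 3 (valence 4) → 1 H
  atom 4: C, bond orders sum to 3 (valence 4) → 1 H
  atom 5: C, bond orders sum to 3 (valence 4) → 1 H
  atom 6: C, bond orders sum to 3 (valence 4) → 1 H
  atom 7: C, bond orders sum to 4 (valence 4) → 0 H
  atom 8: O, bond orders sum to 1 (valence 2) → 1 H
Totals → C:6, H:6, O:1, S:1.
In Hill order: C6H6OS.

C6H6OS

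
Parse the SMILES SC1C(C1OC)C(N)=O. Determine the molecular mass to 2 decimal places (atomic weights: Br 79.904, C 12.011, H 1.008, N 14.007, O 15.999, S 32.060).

First, the molecular formula is C5H9NO2S (counting implicit H from valence).
  C: 5 × 12.011 = 60.055
  H: 9 × 1.008 = 9.072
  N: 1 × 14.007 = 14.007
  O: 2 × 15.999 = 31.998
  S: 1 × 32.060 = 32.060
Sum: 5×12.011 + 9×1.008 + 1×14.007 + 2×15.999 + 1×32.060 = 147.192 → 147.19 g/mol.

147.19 g/mol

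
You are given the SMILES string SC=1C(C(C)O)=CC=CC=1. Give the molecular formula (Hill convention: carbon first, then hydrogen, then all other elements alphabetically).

C8H10OS

Walk through each heavy atom and fill implicit hydrogens from standard valence (C 4, N 3, O 2, S 2, halogen 1):
  atom 1: S, bond orders sum to 1 (valence 2) → 1 H
  atom 2: C, bond orders sum to 4 (valence 4) → 0 H
  atom 3: C, bond orders sum to 4 (valence 4) → 0 H
  atom 4: C, bond orders sum to 3 (valence 4) → 1 H
  atom 5: C, bond orders sum to 1 (valence 4) → 3 H
  atom 6: O, bond orders sum to 1 (valence 2) → 1 H
  atom 7: C, bond orders sum to 3 (valence 4) → 1 H
  atom 8: C, bond orders sum to 3 (valence 4) → 1 H
  atom 9: C, bond orders sum to 3 (valence 4) → 1 H
  atom 10: C, bond orders sum to 3 (valence 4) → 1 H
Totals → C:8, H:10, O:1, S:1.
In Hill order: C8H10OS.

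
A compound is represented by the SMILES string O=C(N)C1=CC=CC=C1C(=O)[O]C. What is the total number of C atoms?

Count every carbon token in the SMILES (each C, including those in ring-closure positions and inside branches).
Carbon count: 9.

9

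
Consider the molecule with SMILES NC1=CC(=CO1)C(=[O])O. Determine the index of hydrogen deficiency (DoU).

Degree of unsaturation = (number of rings) + (number of π bonds).
Ring closures in the SMILES: 1.
π bonds: 3 double bonds (each 1 DoU) → 3 DoU from unsaturation.
Total DoU = 1 + 3 = 4.

4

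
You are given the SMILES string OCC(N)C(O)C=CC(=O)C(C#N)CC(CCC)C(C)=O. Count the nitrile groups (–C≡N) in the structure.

1

The nitrile motif appears at heavy-atom position 12 in the SMILES.
Other groups present: 1 alkene, 2 hydroxyl, 2 ketone, 1 primary amine.
Nitrile count: 1.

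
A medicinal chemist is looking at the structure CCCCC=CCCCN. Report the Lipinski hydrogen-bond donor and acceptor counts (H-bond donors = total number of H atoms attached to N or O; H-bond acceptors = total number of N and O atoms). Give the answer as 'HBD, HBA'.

2, 1

Donors: find every N or O and count the H atoms it carries.
  atom 10 (N): bond orders sum to 1 → 2 H
Lipinski HBD = 2.
Acceptors: N atoms = 1, O atoms = 0 → HBA = 1.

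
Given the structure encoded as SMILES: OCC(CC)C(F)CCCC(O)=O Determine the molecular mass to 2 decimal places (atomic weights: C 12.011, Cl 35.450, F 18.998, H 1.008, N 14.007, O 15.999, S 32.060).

First, the molecular formula is C9H17FO3 (counting implicit H from valence).
  C: 9 × 12.011 = 108.099
  F: 1 × 18.998 = 18.998
  H: 17 × 1.008 = 17.136
  O: 3 × 15.999 = 47.997
Sum: 9×12.011 + 1×18.998 + 17×1.008 + 3×15.999 = 192.230 → 192.23 g/mol.

192.23 g/mol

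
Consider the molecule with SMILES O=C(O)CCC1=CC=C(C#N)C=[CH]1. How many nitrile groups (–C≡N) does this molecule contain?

1

The nitrile motif appears at heavy-atom position 10 in the SMILES.
Other groups present: 1 carboxylic acid.
Nitrile count: 1.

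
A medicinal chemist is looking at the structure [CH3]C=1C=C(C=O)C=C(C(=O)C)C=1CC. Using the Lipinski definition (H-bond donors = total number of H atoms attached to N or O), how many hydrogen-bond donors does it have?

Donors: find every N or O and count the H atoms it carries.
  atom 6 (O): bond orders sum to 2 → 0 H
  atom 10 (O): bond orders sum to 2 → 0 H
Lipinski HBD = 0.

0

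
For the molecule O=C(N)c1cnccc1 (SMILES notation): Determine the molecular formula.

C6H6N2O

Walk through each heavy atom and fill implicit hydrogens from standard valence (C 4, N 3, O 2, S 2, halogen 1); for lowercase aromatic atoms, an aromatic c carries 1 H when it has two neighbours and 0 H with three, and aromatic n carries 0 H:
  atom 1: O, bond orders sum to 2 (valence 2) → 0 H
  atom 2: C, bond orders sum to 4 (valence 4) → 0 H
  atom 3: N, bond orders sum to 1 (valence 3) → 2 H
  atom 4: aromatic c, 3 neighbours → 0 H
  atom 5: aromatic c, 2 neighbours → 1 H
  atom 6: aromatic n, 2 neighbours → 0 H
  atom 7: aromatic c, 2 neighbours → 1 H
  atom 8: aromatic c, 2 neighbours → 1 H
  atom 9: aromatic c, 2 neighbours → 1 H
Totals → C:6, H:6, N:2, O:1.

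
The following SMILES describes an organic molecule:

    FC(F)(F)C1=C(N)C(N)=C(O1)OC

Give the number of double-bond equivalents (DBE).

3

Degree of unsaturation = (number of rings) + (number of π bonds).
Ring closures in the SMILES: 1.
π bonds: 2 double bonds (each 1 DoU) → 2 DoU from unsaturation.
Total DoU = 1 + 2 = 3.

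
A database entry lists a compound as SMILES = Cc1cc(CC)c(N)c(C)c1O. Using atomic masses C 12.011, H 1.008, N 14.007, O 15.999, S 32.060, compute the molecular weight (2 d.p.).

165.24 g/mol

First, the molecular formula is C10H15NO (counting implicit H from valence).
  C: 10 × 12.011 = 120.110
  H: 15 × 1.008 = 15.120
  N: 1 × 14.007 = 14.007
  O: 1 × 15.999 = 15.999
Sum: 10×12.011 + 15×1.008 + 1×14.007 + 1×15.999 = 165.236 → 165.24 g/mol.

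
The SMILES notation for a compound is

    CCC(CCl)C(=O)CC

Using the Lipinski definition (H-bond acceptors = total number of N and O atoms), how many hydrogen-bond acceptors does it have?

N atoms: 0; O atoms: 1.
Lipinski HBA = 0 + 1 = 1.

1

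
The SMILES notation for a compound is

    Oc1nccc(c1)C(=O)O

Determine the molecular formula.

C6H5NO3

Walk through each heavy atom and fill implicit hydrogens from standard valence (C 4, N 3, O 2, S 2, halogen 1); for lowercase aromatic atoms, an aromatic c carries 1 H when it has two neighbours and 0 H with three, and aromatic n carries 0 H:
  atom 1: O, bond orders sum to 1 (valence 2) → 1 H
  atom 2: aromatic c, 3 neighbours → 0 H
  atom 3: aromatic n, 2 neighbours → 0 H
  atom 4: aromatic c, 2 neighbours → 1 H
  atom 5: aromatic c, 2 neighbours → 1 H
  atom 6: aromatic c, 3 neighbours → 0 H
  atom 7: aromatic c, 2 neighbours → 1 H
  atom 8: C, bond orders sum to 4 (valence 4) → 0 H
  atom 9: O, bond orders sum to 2 (valence 2) → 0 H
  atom 10: O, bond orders sum to 1 (valence 2) → 1 H
Totals → C:6, H:5, N:1, O:3.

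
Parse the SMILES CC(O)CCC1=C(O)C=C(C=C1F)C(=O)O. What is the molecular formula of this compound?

Walk through each heavy atom and fill implicit hydrogens from standard valence (C 4, N 3, O 2, S 2, halogen 1):
  atom 1: C, bond orders sum to 1 (valence 4) → 3 H
  atom 2: C, bond orders sum to 3 (valence 4) → 1 H
  atom 3: O, bond orders sum to 1 (valence 2) → 1 H
  atom 4: C, bond orders sum to 2 (valence 4) → 2 H
  atom 5: C, bond orders sum to 2 (valence 4) → 2 H
  atom 6: C, bond orders sum to 4 (valence 4) → 0 H
  atom 7: C, bond orders sum to 4 (valence 4) → 0 H
  atom 8: O, bond orders sum to 1 (valence 2) → 1 H
  atom 9: C, bond orders sum to 3 (valence 4) → 1 H
  atom 10: C, bond orders sum to 4 (valence 4) → 0 H
  atom 11: C, bond orders sum to 3 (valence 4) → 1 H
  atom 12: C, bond orders sum to 4 (valence 4) → 0 H
  atom 13: F (halogen, monovalent) → 0 H
  atom 14: C, bond orders sum to 4 (valence 4) → 0 H
  atom 15: O, bond orders sum to 2 (valence 2) → 0 H
  atom 16: O, bond orders sum to 1 (valence 2) → 1 H
Totals → C:11, H:13, F:1, O:4.
In Hill order: C11H13FO4.

C11H13FO4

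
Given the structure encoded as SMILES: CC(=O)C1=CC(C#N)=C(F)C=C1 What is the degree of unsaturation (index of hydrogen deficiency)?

7

Degree of unsaturation = (number of rings) + (number of π bonds).
Ring closures in the SMILES: 1.
π bonds: 4 double bonds (each 1 DoU), 1 triple bond (each 2 DoU) → 6 DoU from unsaturation.
Total DoU = 1 + 6 = 7.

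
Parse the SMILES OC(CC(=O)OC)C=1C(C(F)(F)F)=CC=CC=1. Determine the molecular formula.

C11H11F3O3

Walk through each heavy atom and fill implicit hydrogens from standard valence (C 4, N 3, O 2, S 2, halogen 1):
  atom 1: O, bond orders sum to 1 (valence 2) → 1 H
  atom 2: C, bond orders sum to 3 (valence 4) → 1 H
  atom 3: C, bond orders sum to 2 (valence 4) → 2 H
  atom 4: C, bond orders sum to 4 (valence 4) → 0 H
  atom 5: O, bond orders sum to 2 (valence 2) → 0 H
  atom 6: O, bond orders sum to 2 (valence 2) → 0 H
  atom 7: C, bond orders sum to 1 (valence 4) → 3 H
  atom 8: C, bond orders sum to 4 (valence 4) → 0 H
  atom 9: C, bond orders sum to 4 (valence 4) → 0 H
  atom 10: C, bond orders sum to 4 (valence 4) → 0 H
  atom 11: F (halogen, monovalent) → 0 H
  atom 12: F (halogen, monovalent) → 0 H
  atom 13: F (halogen, monovalent) → 0 H
  atom 14: C, bond orders sum to 3 (valence 4) → 1 H
  atom 15: C, bond orders sum to 3 (valence 4) → 1 H
  atom 16: C, bond orders sum to 3 (valence 4) → 1 H
  atom 17: C, bond orders sum to 3 (valence 4) → 1 H
Totals → C:11, H:11, F:3, O:3.
In Hill order: C11H11F3O3.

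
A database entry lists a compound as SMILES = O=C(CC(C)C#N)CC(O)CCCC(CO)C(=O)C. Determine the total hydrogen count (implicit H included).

Walk through each heavy atom and fill implicit hydrogens from standard valence (C 4, N 3, O 2, S 2, halogen 1):
  atom 1: O, bond orders sum to 2 (valence 2) → 0 H
  atom 2: C, bond orders sum to 4 (valence 4) → 0 H
  atom 3: C, bond orders sum to 2 (valence 4) → 2 H
  atom 4: C, bond orders sum to 3 (valence 4) → 1 H
  atom 5: C, bond orders sum to 1 (valence 4) → 3 H
  atom 6: C, bond orders sum to 4 (valence 4) → 0 H
  atom 7: N, bond orders sum to 3 (valence 3) → 0 H
  atom 8: C, bond orders sum to 2 (valence 4) → 2 H
  atom 9: C, bond orders sum to 3 (valence 4) → 1 H
  atom 10: O, bond orders sum to 1 (valence 2) → 1 H
  atom 11: C, bond orders sum to 2 (valence 4) → 2 H
  atom 12: C, bond orders sum to 2 (valence 4) → 2 H
  atom 13: C, bond orders sum to 2 (valence 4) → 2 H
  atom 14: C, bond orders sum to 3 (valence 4) → 1 H
  atom 15: C, bond orders sum to 2 (valence 4) → 2 H
  atom 16: O, bond orders sum to 1 (valence 2) → 1 H
  atom 17: C, bond orders sum to 4 (valence 4) → 0 H
  atom 18: O, bond orders sum to 2 (valence 2) → 0 H
  atom 19: C, bond orders sum to 1 (valence 4) → 3 H
Total hydrogens: 23.

23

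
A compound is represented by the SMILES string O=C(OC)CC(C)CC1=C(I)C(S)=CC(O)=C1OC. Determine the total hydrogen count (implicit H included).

Walk through each heavy atom and fill implicit hydrogens from standard valence (C 4, N 3, O 2, S 2, halogen 1):
  atom 1: O, bond orders sum to 2 (valence 2) → 0 H
  atom 2: C, bond orders sum to 4 (valence 4) → 0 H
  atom 3: O, bond orders sum to 2 (valence 2) → 0 H
  atom 4: C, bond orders sum to 1 (valence 4) → 3 H
  atom 5: C, bond orders sum to 2 (valence 4) → 2 H
  atom 6: C, bond orders sum to 3 (valence 4) → 1 H
  atom 7: C, bond orders sum to 1 (valence 4) → 3 H
  atom 8: C, bond orders sum to 2 (valence 4) → 2 H
  atom 9: C, bond orders sum to 4 (valence 4) → 0 H
  atom 10: C, bond orders sum to 4 (valence 4) → 0 H
  atom 11: I (halogen, monovalent) → 0 H
  atom 12: C, bond orders sum to 4 (valence 4) → 0 H
  atom 13: S, bond orders sum to 1 (valence 2) → 1 H
  atom 14: C, bond orders sum to 3 (valence 4) → 1 H
  atom 15: C, bond orders sum to 4 (valence 4) → 0 H
  atom 16: O, bond orders sum to 1 (valence 2) → 1 H
  atom 17: C, bond orders sum to 4 (valence 4) → 0 H
  atom 18: O, bond orders sum to 2 (valence 2) → 0 H
  atom 19: C, bond orders sum to 1 (valence 4) → 3 H
Total hydrogens: 17.

17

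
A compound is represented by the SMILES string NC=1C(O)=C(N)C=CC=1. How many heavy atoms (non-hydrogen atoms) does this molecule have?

9

Every atom symbol written in the SMILES (organic subset) is one heavy atom; implicit H are not written.
Heavy atoms by element → C:6, N:2, O:1.
Total: 9.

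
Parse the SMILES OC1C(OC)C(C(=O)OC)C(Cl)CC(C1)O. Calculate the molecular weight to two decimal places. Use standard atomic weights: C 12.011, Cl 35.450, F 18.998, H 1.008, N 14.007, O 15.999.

First, the molecular formula is C10H17ClO5 (counting implicit H from valence).
  C: 10 × 12.011 = 120.110
  Cl: 1 × 35.450 = 35.450
  H: 17 × 1.008 = 17.136
  O: 5 × 15.999 = 79.995
Sum: 10×12.011 + 1×35.450 + 17×1.008 + 5×15.999 = 252.691 → 252.69 g/mol.

252.69 g/mol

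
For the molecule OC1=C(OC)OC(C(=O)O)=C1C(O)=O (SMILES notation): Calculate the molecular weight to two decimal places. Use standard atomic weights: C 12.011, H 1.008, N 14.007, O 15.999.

First, the molecular formula is C7H6O7 (counting implicit H from valence).
  C: 7 × 12.011 = 84.077
  H: 6 × 1.008 = 6.048
  O: 7 × 15.999 = 111.993
Sum: 7×12.011 + 6×1.008 + 7×15.999 = 202.118 → 202.12 g/mol.

202.12 g/mol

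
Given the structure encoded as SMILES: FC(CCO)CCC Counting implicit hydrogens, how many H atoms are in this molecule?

Walk through each heavy atom and fill implicit hydrogens from standard valence (C 4, N 3, O 2, S 2, halogen 1):
  atom 1: F (halogen, monovalent) → 0 H
  atom 2: C, bond orders sum to 3 (valence 4) → 1 H
  atom 3: C, bond orders sum to 2 (valence 4) → 2 H
  atom 4: C, bond orders sum to 2 (valence 4) → 2 H
  atom 5: O, bond orders sum to 1 (valence 2) → 1 H
  atom 6: C, bond orders sum to 2 (valence 4) → 2 H
  atom 7: C, bond orders sum to 2 (valence 4) → 2 H
  atom 8: C, bond orders sum to 1 (valence 4) → 3 H
Total hydrogens: 13.

13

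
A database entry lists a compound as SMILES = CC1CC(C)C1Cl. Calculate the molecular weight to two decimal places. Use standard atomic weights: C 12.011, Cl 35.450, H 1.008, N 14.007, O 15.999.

First, the molecular formula is C6H11Cl (counting implicit H from valence).
  C: 6 × 12.011 = 72.066
  Cl: 1 × 35.450 = 35.450
  H: 11 × 1.008 = 11.088
Sum: 6×12.011 + 1×35.450 + 11×1.008 = 118.604 → 118.60 g/mol.

118.60 g/mol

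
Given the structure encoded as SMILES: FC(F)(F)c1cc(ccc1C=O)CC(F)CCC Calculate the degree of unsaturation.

5

Molecular formula: C13H14F4O.
DoU = (2C + 2 + N − H − X) / 2, where X is the halogen count and O/S are ignored.
    = (2·13 + 2 + 0 − 14 − 4) / 2 = 10 / 2 = 5.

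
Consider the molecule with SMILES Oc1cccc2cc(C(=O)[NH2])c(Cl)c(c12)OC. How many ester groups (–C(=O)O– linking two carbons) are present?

0

Scan the SMILES for the ester motif — none present.
Groups that are present: 1 amide, 1 ether, 1 hydroxyl.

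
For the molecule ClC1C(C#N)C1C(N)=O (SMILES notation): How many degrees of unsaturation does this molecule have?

Degree of unsaturation = (number of rings) + (number of π bonds).
Ring closures in the SMILES: 1.
π bonds: 1 double bond (each 1 DoU), 1 triple bond (each 2 DoU) → 3 DoU from unsaturation.
Total DoU = 1 + 3 = 4.

4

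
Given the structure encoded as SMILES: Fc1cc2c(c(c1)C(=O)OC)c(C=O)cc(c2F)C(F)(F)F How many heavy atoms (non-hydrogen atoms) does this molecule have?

Every atom symbol written in the SMILES (organic subset) is one heavy atom; implicit H are not written.
Heavy atoms by element → C:14, F:5, O:3.
Total: 22.

22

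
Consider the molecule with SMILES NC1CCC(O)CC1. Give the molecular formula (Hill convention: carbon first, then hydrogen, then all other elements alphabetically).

Walk through each heavy atom and fill implicit hydrogens from standard valence (C 4, N 3, O 2, S 2, halogen 1):
  atom 1: N, bond orders sum to 1 (valence 3) → 2 H
  atom 2: C, bond orders sum to 3 (valence 4) → 1 H
  atom 3: C, bond orders sum to 2 (valence 4) → 2 H
  atom 4: C, bond orders sum to 2 (valence 4) → 2 H
  atom 5: C, bond orders sum to 3 (valence 4) → 1 H
  atom 6: O, bond orders sum to 1 (valence 2) → 1 H
  atom 7: C, bond orders sum to 2 (valence 4) → 2 H
  atom 8: C, bond orders sum to 2 (valence 4) → 2 H
Totals → C:6, H:13, N:1, O:1.

C6H13NO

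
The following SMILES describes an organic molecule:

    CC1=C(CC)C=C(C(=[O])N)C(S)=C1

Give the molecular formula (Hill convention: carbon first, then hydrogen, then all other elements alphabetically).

C10H13NOS

Walk through each heavy atom and fill implicit hydrogens from standard valence (C 4, N 3, O 2, S 2, halogen 1):
  atom 1: C, bond orders sum to 1 (valence 4) → 3 H
  atom 2: C, bond orders sum to 4 (valence 4) → 0 H
  atom 3: C, bond orders sum to 4 (valence 4) → 0 H
  atom 4: C, bond orders sum to 2 (valence 4) → 2 H
  atom 5: C, bond orders sum to 1 (valence 4) → 3 H
  atom 6: C, bond orders sum to 3 (valence 4) → 1 H
  atom 7: C, bond orders sum to 4 (valence 4) → 0 H
  atom 8: C, bond orders sum to 4 (valence 4) → 0 H
  atom 9: O with explicit H count 0
  atom 10: N, bond orders sum to 1 (valence 3) → 2 H
  atom 11: C, bond orders sum to 4 (valence 4) → 0 H
  atom 12: S, bond orders sum to 1 (valence 2) → 1 H
  atom 13: C, bond orders sum to 3 (valence 4) → 1 H
Totals → C:10, H:13, N:1, O:1, S:1.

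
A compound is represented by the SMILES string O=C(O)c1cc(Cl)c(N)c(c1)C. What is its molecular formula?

C8H8ClNO2

Walk through each heavy atom and fill implicit hydrogens from standard valence (C 4, N 3, O 2, S 2, halogen 1); for lowercase aromatic atoms, an aromatic c carries 1 H when it has two neighbours and 0 H with three, and aromatic n carries 0 H:
  atom 1: O, bond orders sum to 2 (valence 2) → 0 H
  atom 2: C, bond orders sum to 4 (valence 4) → 0 H
  atom 3: O, bond orders sum to 1 (valence 2) → 1 H
  atom 4: aromatic c, 3 neighbours → 0 H
  atom 5: aromatic c, 2 neighbours → 1 H
  atom 6: aromatic c, 3 neighbours → 0 H
  atom 7: Cl (halogen, monovalent) → 0 H
  atom 8: aromatic c, 3 neighbours → 0 H
  atom 9: N, bond orders sum to 1 (valence 3) → 2 H
  atom 10: aromatic c, 3 neighbours → 0 H
  atom 11: aromatic c, 2 neighbours → 1 H
  atom 12: C, bond orders sum to 1 (valence 4) → 3 H
Totals → C:8, H:8, Cl:1, N:1, O:2.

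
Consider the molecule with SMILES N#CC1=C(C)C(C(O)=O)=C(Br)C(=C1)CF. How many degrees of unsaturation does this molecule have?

Molecular formula: C10H7BrFNO2.
DoU = (2C + 2 + N − H − X) / 2, where X is the halogen count and O/S are ignored.
    = (2·10 + 2 + 1 − 7 − 2) / 2 = 14 / 2 = 7.

7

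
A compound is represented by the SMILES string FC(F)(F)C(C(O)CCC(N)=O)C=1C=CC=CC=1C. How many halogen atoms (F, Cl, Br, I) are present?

3

Halogen atoms appear at heavy-atom positions 1, 3, 4 (3×F).
Other groups present: 1 amide, 1 hydroxyl.
Halogen count: 3.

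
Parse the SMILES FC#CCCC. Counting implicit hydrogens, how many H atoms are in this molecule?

7

Walk through each heavy atom and fill implicit hydrogens from standard valence (C 4, N 3, O 2, S 2, halogen 1):
  atom 1: F (halogen, monovalent) → 0 H
  atom 2: C, bond orders sum to 4 (valence 4) → 0 H
  atom 3: C, bond orders sum to 4 (valence 4) → 0 H
  atom 4: C, bond orders sum to 2 (valence 4) → 2 H
  atom 5: C, bond orders sum to 2 (valence 4) → 2 H
  atom 6: C, bond orders sum to 1 (valence 4) → 3 H
Total hydrogens: 7.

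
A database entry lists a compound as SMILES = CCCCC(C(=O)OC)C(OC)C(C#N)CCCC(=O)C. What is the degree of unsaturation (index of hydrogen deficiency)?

Molecular formula: C16H27NO4.
DoU = (2C + 2 + N − H − X) / 2, where X is the halogen count and O/S are ignored.
    = (2·16 + 2 + 1 − 27 − 0) / 2 = 8 / 2 = 4.

4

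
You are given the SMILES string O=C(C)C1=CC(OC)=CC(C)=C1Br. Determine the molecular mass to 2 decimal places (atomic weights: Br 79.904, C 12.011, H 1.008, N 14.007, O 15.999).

243.10 g/mol

First, the molecular formula is C10H11BrO2 (counting implicit H from valence).
  Br: 1 × 79.904 = 79.904
  C: 10 × 12.011 = 120.110
  H: 11 × 1.008 = 11.088
  O: 2 × 15.999 = 31.998
Sum: 1×79.904 + 10×12.011 + 11×1.008 + 2×15.999 = 243.100 → 243.10 g/mol.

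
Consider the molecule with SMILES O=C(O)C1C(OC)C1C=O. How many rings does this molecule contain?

1

In SMILES, each pair of matching ring-closure digits denotes one ring-closing bond; the number of such bonds equals the number of independent rings.
Ring-closure bonds here: 1.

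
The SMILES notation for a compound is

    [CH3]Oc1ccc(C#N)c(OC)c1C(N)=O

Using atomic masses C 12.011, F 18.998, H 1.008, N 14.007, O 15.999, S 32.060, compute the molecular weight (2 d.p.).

First, the molecular formula is C10H10N2O3 (counting implicit H from valence).
  C: 10 × 12.011 = 120.110
  H: 10 × 1.008 = 10.080
  N: 2 × 14.007 = 28.014
  O: 3 × 15.999 = 47.997
Sum: 10×12.011 + 10×1.008 + 2×14.007 + 3×15.999 = 206.201 → 206.20 g/mol.

206.20 g/mol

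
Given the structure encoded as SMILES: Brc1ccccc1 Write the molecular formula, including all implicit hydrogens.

C6H5Br

Walk through each heavy atom and fill implicit hydrogens from standard valence (C 4, N 3, O 2, S 2, halogen 1); for lowercase aromatic atoms, an aromatic c carries 1 H when it has two neighbours and 0 H with three, and aromatic n carries 0 H:
  atom 1: Br (halogen, monovalent) → 0 H
  atom 2: aromatic c, 3 neighbours → 0 H
  atom 3: aromatic c, 2 neighbours → 1 H
  atom 4: aromatic c, 2 neighbours → 1 H
  atom 5: aromatic c, 2 neighbours → 1 H
  atom 6: aromatic c, 2 neighbours → 1 H
  atom 7: aromatic c, 2 neighbours → 1 H
Totals → C:6, H:5, Br:1.
In Hill order: C6H5Br.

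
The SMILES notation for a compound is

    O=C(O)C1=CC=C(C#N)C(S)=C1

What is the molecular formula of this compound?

Walk through each heavy atom and fill implicit hydrogens from standard valence (C 4, N 3, O 2, S 2, halogen 1):
  atom 1: O, bond orders sum to 2 (valence 2) → 0 H
  atom 2: C, bond orders sum to 4 (valence 4) → 0 H
  atom 3: O, bond orders sum to 1 (valence 2) → 1 H
  atom 4: C, bond orders sum to 4 (valence 4) → 0 H
  atom 5: C, bond orders sum to 3 (valence 4) → 1 H
  atom 6: C, bond orders sum to 3 (valence 4) → 1 H
  atom 7: C, bond orders sum to 4 (valence 4) → 0 H
  atom 8: C, bond orders sum to 4 (valence 4) → 0 H
  atom 9: N, bond orders sum to 3 (valence 3) → 0 H
  atom 10: C, bond orders sum to 4 (valence 4) → 0 H
  atom 11: S, bond orders sum to 1 (valence 2) → 1 H
  atom 12: C, bond orders sum to 3 (valence 4) → 1 H
Totals → C:8, H:5, N:1, O:2, S:1.
In Hill order: C8H5NO2S.

C8H5NO2S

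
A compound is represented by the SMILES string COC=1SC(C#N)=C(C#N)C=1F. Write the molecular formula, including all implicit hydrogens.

C7H3FN2OS

Walk through each heavy atom and fill implicit hydrogens from standard valence (C 4, N 3, O 2, S 2, halogen 1):
  atom 1: C, bond orders sum to 1 (valence 4) → 3 H
  atom 2: O, bond orders sum to 2 (valence 2) → 0 H
  atom 3: C, bond orders sum to 4 (valence 4) → 0 H
  atom 4: S, bond orders sum to 2 (valence 2) → 0 H
  atom 5: C, bond orders sum to 4 (valence 4) → 0 H
  atom 6: C, bond orders sum to 4 (valence 4) → 0 H
  atom 7: N, bond orders sum to 3 (valence 3) → 0 H
  atom 8: C, bond orders sum to 4 (valence 4) → 0 H
  atom 9: C, bond orders sum to 4 (valence 4) → 0 H
  atom 10: N, bond orders sum to 3 (valence 3) → 0 H
  atom 11: C, bond orders sum to 4 (valence 4) → 0 H
  atom 12: F (halogen, monovalent) → 0 H
Totals → C:7, H:3, F:1, N:2, O:1, S:1.
In Hill order: C7H3FN2OS.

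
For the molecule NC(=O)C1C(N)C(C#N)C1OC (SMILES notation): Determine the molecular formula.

C7H11N3O2

Walk through each heavy atom and fill implicit hydrogens from standard valence (C 4, N 3, O 2, S 2, halogen 1):
  atom 1: N, bond orders sum to 1 (valence 3) → 2 H
  atom 2: C, bond orders sum to 4 (valence 4) → 0 H
  atom 3: O, bond orders sum to 2 (valence 2) → 0 H
  atom 4: C, bond orders sum to 3 (valence 4) → 1 H
  atom 5: C, bond orders sum to 3 (valence 4) → 1 H
  atom 6: N, bond orders sum to 1 (valence 3) → 2 H
  atom 7: C, bond orders sum to 3 (valence 4) → 1 H
  atom 8: C, bond orders sum to 4 (valence 4) → 0 H
  atom 9: N, bond orders sum to 3 (valence 3) → 0 H
  atom 10: C, bond orders sum to 3 (valence 4) → 1 H
  atom 11: O, bond orders sum to 2 (valence 2) → 0 H
  atom 12: C, bond orders sum to 1 (valence 4) → 3 H
Totals → C:7, H:11, N:3, O:2.
In Hill order: C7H11N3O2.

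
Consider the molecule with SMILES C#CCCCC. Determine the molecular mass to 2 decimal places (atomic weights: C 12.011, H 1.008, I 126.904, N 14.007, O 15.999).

First, the molecular formula is C6H10 (counting implicit H from valence).
  C: 6 × 12.011 = 72.066
  H: 10 × 1.008 = 10.080
Sum: 6×12.011 + 10×1.008 = 82.146 → 82.15 g/mol.

82.15 g/mol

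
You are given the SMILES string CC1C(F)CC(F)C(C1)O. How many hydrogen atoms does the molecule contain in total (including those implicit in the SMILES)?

12

Walk through each heavy atom and fill implicit hydrogens from standard valence (C 4, N 3, O 2, S 2, halogen 1):
  atom 1: C, bond orders sum to 1 (valence 4) → 3 H
  atom 2: C, bond orders sum to 3 (valence 4) → 1 H
  atom 3: C, bond orders sum to 3 (valence 4) → 1 H
  atom 4: F (halogen, monovalent) → 0 H
  atom 5: C, bond orders sum to 2 (valence 4) → 2 H
  atom 6: C, bond orders sum to 3 (valence 4) → 1 H
  atom 7: F (halogen, monovalent) → 0 H
  atom 8: C, bond orders sum to 3 (valence 4) → 1 H
  atom 9: C, bond orders sum to 2 (valence 4) → 2 H
  atom 10: O, bond orders sum to 1 (valence 2) → 1 H
Total hydrogens: 12.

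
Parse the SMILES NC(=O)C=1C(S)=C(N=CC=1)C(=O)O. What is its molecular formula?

C7H6N2O3S

Walk through each heavy atom and fill implicit hydrogens from standard valence (C 4, N 3, O 2, S 2, halogen 1):
  atom 1: N, bond orders sum to 1 (valence 3) → 2 H
  atom 2: C, bond orders sum to 4 (valence 4) → 0 H
  atom 3: O, bond orders sum to 2 (valence 2) → 0 H
  atom 4: C, bond orders sum to 4 (valence 4) → 0 H
  atom 5: C, bond orders sum to 4 (valence 4) → 0 H
  atom 6: S, bond orders sum to 1 (valence 2) → 1 H
  atom 7: C, bond orders sum to 4 (valence 4) → 0 H
  atom 8: N, bond orders sum to 3 (valence 3) → 0 H
  atom 9: C, bond orders sum to 3 (valence 4) → 1 H
  atom 10: C, bond orders sum to 3 (valence 4) → 1 H
  atom 11: C, bond orders sum to 4 (valence 4) → 0 H
  atom 12: O, bond orders sum to 2 (valence 2) → 0 H
  atom 13: O, bond orders sum to 1 (valence 2) → 1 H
Totals → C:7, H:6, N:2, O:3, S:1.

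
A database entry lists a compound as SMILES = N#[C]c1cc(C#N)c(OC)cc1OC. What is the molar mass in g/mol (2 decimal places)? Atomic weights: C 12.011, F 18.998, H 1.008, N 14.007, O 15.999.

First, the molecular formula is C10H8N2O2 (counting implicit H from valence).
  C: 10 × 12.011 = 120.110
  H: 8 × 1.008 = 8.064
  N: 2 × 14.007 = 28.014
  O: 2 × 15.999 = 31.998
Sum: 10×12.011 + 8×1.008 + 2×14.007 + 2×15.999 = 188.186 → 188.19 g/mol.

188.19 g/mol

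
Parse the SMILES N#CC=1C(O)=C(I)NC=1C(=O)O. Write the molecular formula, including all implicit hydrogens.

C6H3IN2O3

Walk through each heavy atom and fill implicit hydrogens from standard valence (C 4, N 3, O 2, S 2, halogen 1):
  atom 1: N, bond orders sum to 3 (valence 3) → 0 H
  atom 2: C, bond orders sum to 4 (valence 4) → 0 H
  atom 3: C, bond orders sum to 4 (valence 4) → 0 H
  atom 4: C, bond orders sum to 4 (valence 4) → 0 H
  atom 5: O, bond orders sum to 1 (valence 2) → 1 H
  atom 6: C, bond orders sum to 4 (valence 4) → 0 H
  atom 7: I (halogen, monovalent) → 0 H
  atom 8: N, bond orders sum to 2 (valence 3) → 1 H
  atom 9: C, bond orders sum to 4 (valence 4) → 0 H
  atom 10: C, bond orders sum to 4 (valence 4) → 0 H
  atom 11: O, bond orders sum to 2 (valence 2) → 0 H
  atom 12: O, bond orders sum to 1 (valence 2) → 1 H
Totals → C:6, H:3, I:1, N:2, O:3.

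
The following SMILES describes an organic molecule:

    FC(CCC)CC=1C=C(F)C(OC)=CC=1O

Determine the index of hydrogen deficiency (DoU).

4

Degree of unsaturation = (number of rings) + (number of π bonds).
Ring closures in the SMILES: 1.
π bonds: 3 double bonds (each 1 DoU) → 3 DoU from unsaturation.
Total DoU = 1 + 3 = 4.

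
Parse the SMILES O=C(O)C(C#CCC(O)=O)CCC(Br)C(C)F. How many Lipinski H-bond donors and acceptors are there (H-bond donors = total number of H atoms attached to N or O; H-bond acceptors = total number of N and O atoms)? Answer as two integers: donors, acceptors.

2, 4

Donors: find every N or O and count the H atoms it carries.
  atom 1 (O): bond orders sum to 2 → 0 H
  atom 3 (O): bond orders sum to 1 → 1 H
  atom 9 (O): bond orders sum to 1 → 1 H
  atom 10 (O): bond orders sum to 2 → 0 H
Lipinski HBD = 2.
Acceptors: N atoms = 0, O atoms = 4 → HBA = 4.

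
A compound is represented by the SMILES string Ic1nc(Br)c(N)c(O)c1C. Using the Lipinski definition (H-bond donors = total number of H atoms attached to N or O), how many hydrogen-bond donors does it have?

3

Donors: find every N or O and count the H atoms it carries.
  atom 3 (N): bond orders sum to 3 → 0 H
  atom 7 (N): bond orders sum to 1 → 2 H
  atom 9 (O): bond orders sum to 1 → 1 H
Lipinski HBD = 3.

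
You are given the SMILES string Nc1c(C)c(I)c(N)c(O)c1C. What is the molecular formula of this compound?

Walk through each heavy atom and fill implicit hydrogens from standard valence (C 4, N 3, O 2, S 2, halogen 1); for lowercase aromatic atoms, an aromatic c carries 1 H when it has two neighbours and 0 H with three, and aromatic n carries 0 H:
  atom 1: N, bond orders sum to 1 (valence 3) → 2 H
  atom 2: aromatic c, 3 neighbours → 0 H
  atom 3: aromatic c, 3 neighbours → 0 H
  atom 4: C, bond orders sum to 1 (valence 4) → 3 H
  atom 5: aromatic c, 3 neighbours → 0 H
  atom 6: I (halogen, monovalent) → 0 H
  atom 7: aromatic c, 3 neighbours → 0 H
  atom 8: N, bond orders sum to 1 (valence 3) → 2 H
  atom 9: aromatic c, 3 neighbours → 0 H
  atom 10: O, bond orders sum to 1 (valence 2) → 1 H
  atom 11: aromatic c, 3 neighbours → 0 H
  atom 12: C, bond orders sum to 1 (valence 4) → 3 H
Totals → C:8, H:11, I:1, N:2, O:1.
In Hill order: C8H11IN2O.

C8H11IN2O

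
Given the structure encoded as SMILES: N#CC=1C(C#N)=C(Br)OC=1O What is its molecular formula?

Walk through each heavy atom and fill implicit hydrogens from standard valence (C 4, N 3, O 2, S 2, halogen 1):
  atom 1: N, bond orders sum to 3 (valence 3) → 0 H
  atom 2: C, bond orders sum to 4 (valence 4) → 0 H
  atom 3: C, bond orders sum to 4 (valence 4) → 0 H
  atom 4: C, bond orders sum to 4 (valence 4) → 0 H
  atom 5: C, bond orders sum to 4 (valence 4) → 0 H
  atom 6: N, bond orders sum to 3 (valence 3) → 0 H
  atom 7: C, bond orders sum to 4 (valence 4) → 0 H
  atom 8: Br (halogen, monovalent) → 0 H
  atom 9: O, bond orders sum to 2 (valence 2) → 0 H
  atom 10: C, bond orders sum to 4 (valence 4) → 0 H
  atom 11: O, bond orders sum to 1 (valence 2) → 1 H
Totals → C:6, H:1, Br:1, N:2, O:2.
In Hill order: C6HBrN2O2.

C6HBrN2O2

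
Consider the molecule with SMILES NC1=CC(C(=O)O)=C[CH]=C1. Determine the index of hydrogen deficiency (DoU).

Molecular formula: C7H7NO2.
DoU = (2C + 2 + N − H − X) / 2, where X is the halogen count and O/S are ignored.
    = (2·7 + 2 + 1 − 7 − 0) / 2 = 10 / 2 = 5.

5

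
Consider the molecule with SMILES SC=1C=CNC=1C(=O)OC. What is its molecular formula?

C6H7NO2S

Walk through each heavy atom and fill implicit hydrogens from standard valence (C 4, N 3, O 2, S 2, halogen 1):
  atom 1: S, bond orders sum to 1 (valence 2) → 1 H
  atom 2: C, bond orders sum to 4 (valence 4) → 0 H
  atom 3: C, bond orders sum to 3 (valence 4) → 1 H
  atom 4: C, bond orders sum to 3 (valence 4) → 1 H
  atom 5: N, bond orders sum to 2 (valence 3) → 1 H
  atom 6: C, bond orders sum to 4 (valence 4) → 0 H
  atom 7: C, bond orders sum to 4 (valence 4) → 0 H
  atom 8: O, bond orders sum to 2 (valence 2) → 0 H
  atom 9: O, bond orders sum to 2 (valence 2) → 0 H
  atom 10: C, bond orders sum to 1 (valence 4) → 3 H
Totals → C:6, H:7, N:1, O:2, S:1.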